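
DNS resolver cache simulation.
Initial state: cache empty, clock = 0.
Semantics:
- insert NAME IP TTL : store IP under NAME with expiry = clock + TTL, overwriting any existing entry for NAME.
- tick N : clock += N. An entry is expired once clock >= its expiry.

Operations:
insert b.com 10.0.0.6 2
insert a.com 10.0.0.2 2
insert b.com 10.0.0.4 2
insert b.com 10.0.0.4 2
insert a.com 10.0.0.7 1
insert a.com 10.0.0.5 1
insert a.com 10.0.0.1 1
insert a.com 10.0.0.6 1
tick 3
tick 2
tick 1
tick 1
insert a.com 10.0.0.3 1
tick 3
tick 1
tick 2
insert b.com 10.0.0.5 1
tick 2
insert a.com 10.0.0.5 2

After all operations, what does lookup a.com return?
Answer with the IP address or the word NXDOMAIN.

Op 1: insert b.com -> 10.0.0.6 (expiry=0+2=2). clock=0
Op 2: insert a.com -> 10.0.0.2 (expiry=0+2=2). clock=0
Op 3: insert b.com -> 10.0.0.4 (expiry=0+2=2). clock=0
Op 4: insert b.com -> 10.0.0.4 (expiry=0+2=2). clock=0
Op 5: insert a.com -> 10.0.0.7 (expiry=0+1=1). clock=0
Op 6: insert a.com -> 10.0.0.5 (expiry=0+1=1). clock=0
Op 7: insert a.com -> 10.0.0.1 (expiry=0+1=1). clock=0
Op 8: insert a.com -> 10.0.0.6 (expiry=0+1=1). clock=0
Op 9: tick 3 -> clock=3. purged={a.com,b.com}
Op 10: tick 2 -> clock=5.
Op 11: tick 1 -> clock=6.
Op 12: tick 1 -> clock=7.
Op 13: insert a.com -> 10.0.0.3 (expiry=7+1=8). clock=7
Op 14: tick 3 -> clock=10. purged={a.com}
Op 15: tick 1 -> clock=11.
Op 16: tick 2 -> clock=13.
Op 17: insert b.com -> 10.0.0.5 (expiry=13+1=14). clock=13
Op 18: tick 2 -> clock=15. purged={b.com}
Op 19: insert a.com -> 10.0.0.5 (expiry=15+2=17). clock=15
lookup a.com: present, ip=10.0.0.5 expiry=17 > clock=15

Answer: 10.0.0.5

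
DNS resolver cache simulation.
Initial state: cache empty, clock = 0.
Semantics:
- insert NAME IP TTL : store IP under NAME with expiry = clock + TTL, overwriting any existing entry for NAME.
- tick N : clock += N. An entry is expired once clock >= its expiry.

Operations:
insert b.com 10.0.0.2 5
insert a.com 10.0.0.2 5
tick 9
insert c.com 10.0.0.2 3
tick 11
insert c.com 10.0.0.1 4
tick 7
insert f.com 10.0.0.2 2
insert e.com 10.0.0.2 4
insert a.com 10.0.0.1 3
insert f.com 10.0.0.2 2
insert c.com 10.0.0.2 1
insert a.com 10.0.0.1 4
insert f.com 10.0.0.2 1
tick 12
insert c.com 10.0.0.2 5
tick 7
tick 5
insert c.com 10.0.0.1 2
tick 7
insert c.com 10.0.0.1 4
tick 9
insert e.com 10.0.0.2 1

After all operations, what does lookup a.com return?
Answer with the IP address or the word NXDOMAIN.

Answer: NXDOMAIN

Derivation:
Op 1: insert b.com -> 10.0.0.2 (expiry=0+5=5). clock=0
Op 2: insert a.com -> 10.0.0.2 (expiry=0+5=5). clock=0
Op 3: tick 9 -> clock=9. purged={a.com,b.com}
Op 4: insert c.com -> 10.0.0.2 (expiry=9+3=12). clock=9
Op 5: tick 11 -> clock=20. purged={c.com}
Op 6: insert c.com -> 10.0.0.1 (expiry=20+4=24). clock=20
Op 7: tick 7 -> clock=27. purged={c.com}
Op 8: insert f.com -> 10.0.0.2 (expiry=27+2=29). clock=27
Op 9: insert e.com -> 10.0.0.2 (expiry=27+4=31). clock=27
Op 10: insert a.com -> 10.0.0.1 (expiry=27+3=30). clock=27
Op 11: insert f.com -> 10.0.0.2 (expiry=27+2=29). clock=27
Op 12: insert c.com -> 10.0.0.2 (expiry=27+1=28). clock=27
Op 13: insert a.com -> 10.0.0.1 (expiry=27+4=31). clock=27
Op 14: insert f.com -> 10.0.0.2 (expiry=27+1=28). clock=27
Op 15: tick 12 -> clock=39. purged={a.com,c.com,e.com,f.com}
Op 16: insert c.com -> 10.0.0.2 (expiry=39+5=44). clock=39
Op 17: tick 7 -> clock=46. purged={c.com}
Op 18: tick 5 -> clock=51.
Op 19: insert c.com -> 10.0.0.1 (expiry=51+2=53). clock=51
Op 20: tick 7 -> clock=58. purged={c.com}
Op 21: insert c.com -> 10.0.0.1 (expiry=58+4=62). clock=58
Op 22: tick 9 -> clock=67. purged={c.com}
Op 23: insert e.com -> 10.0.0.2 (expiry=67+1=68). clock=67
lookup a.com: not in cache (expired or never inserted)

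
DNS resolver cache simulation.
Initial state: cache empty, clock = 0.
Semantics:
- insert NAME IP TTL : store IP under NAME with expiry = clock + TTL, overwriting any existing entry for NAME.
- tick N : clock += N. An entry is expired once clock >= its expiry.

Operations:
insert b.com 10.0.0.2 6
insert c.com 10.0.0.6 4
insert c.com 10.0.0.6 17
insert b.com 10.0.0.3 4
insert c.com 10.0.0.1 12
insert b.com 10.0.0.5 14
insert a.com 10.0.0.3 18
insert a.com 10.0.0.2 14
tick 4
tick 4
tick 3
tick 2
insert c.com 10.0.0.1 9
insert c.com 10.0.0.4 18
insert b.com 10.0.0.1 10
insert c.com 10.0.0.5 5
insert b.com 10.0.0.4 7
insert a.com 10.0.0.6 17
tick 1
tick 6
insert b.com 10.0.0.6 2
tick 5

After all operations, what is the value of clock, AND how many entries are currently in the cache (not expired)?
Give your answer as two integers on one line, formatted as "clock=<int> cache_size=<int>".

Op 1: insert b.com -> 10.0.0.2 (expiry=0+6=6). clock=0
Op 2: insert c.com -> 10.0.0.6 (expiry=0+4=4). clock=0
Op 3: insert c.com -> 10.0.0.6 (expiry=0+17=17). clock=0
Op 4: insert b.com -> 10.0.0.3 (expiry=0+4=4). clock=0
Op 5: insert c.com -> 10.0.0.1 (expiry=0+12=12). clock=0
Op 6: insert b.com -> 10.0.0.5 (expiry=0+14=14). clock=0
Op 7: insert a.com -> 10.0.0.3 (expiry=0+18=18). clock=0
Op 8: insert a.com -> 10.0.0.2 (expiry=0+14=14). clock=0
Op 9: tick 4 -> clock=4.
Op 10: tick 4 -> clock=8.
Op 11: tick 3 -> clock=11.
Op 12: tick 2 -> clock=13. purged={c.com}
Op 13: insert c.com -> 10.0.0.1 (expiry=13+9=22). clock=13
Op 14: insert c.com -> 10.0.0.4 (expiry=13+18=31). clock=13
Op 15: insert b.com -> 10.0.0.1 (expiry=13+10=23). clock=13
Op 16: insert c.com -> 10.0.0.5 (expiry=13+5=18). clock=13
Op 17: insert b.com -> 10.0.0.4 (expiry=13+7=20). clock=13
Op 18: insert a.com -> 10.0.0.6 (expiry=13+17=30). clock=13
Op 19: tick 1 -> clock=14.
Op 20: tick 6 -> clock=20. purged={b.com,c.com}
Op 21: insert b.com -> 10.0.0.6 (expiry=20+2=22). clock=20
Op 22: tick 5 -> clock=25. purged={b.com}
Final clock = 25
Final cache (unexpired): {a.com} -> size=1

Answer: clock=25 cache_size=1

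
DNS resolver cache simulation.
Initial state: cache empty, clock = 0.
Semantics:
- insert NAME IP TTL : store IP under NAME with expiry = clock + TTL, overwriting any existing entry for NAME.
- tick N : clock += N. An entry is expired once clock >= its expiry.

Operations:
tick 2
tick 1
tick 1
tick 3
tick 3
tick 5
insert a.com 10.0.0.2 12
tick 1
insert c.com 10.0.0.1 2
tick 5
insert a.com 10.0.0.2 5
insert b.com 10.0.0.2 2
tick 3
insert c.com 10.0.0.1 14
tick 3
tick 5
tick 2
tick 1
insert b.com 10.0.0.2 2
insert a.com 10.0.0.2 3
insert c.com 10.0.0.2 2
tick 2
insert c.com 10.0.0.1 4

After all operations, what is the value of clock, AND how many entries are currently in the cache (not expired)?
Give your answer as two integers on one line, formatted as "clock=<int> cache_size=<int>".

Answer: clock=37 cache_size=2

Derivation:
Op 1: tick 2 -> clock=2.
Op 2: tick 1 -> clock=3.
Op 3: tick 1 -> clock=4.
Op 4: tick 3 -> clock=7.
Op 5: tick 3 -> clock=10.
Op 6: tick 5 -> clock=15.
Op 7: insert a.com -> 10.0.0.2 (expiry=15+12=27). clock=15
Op 8: tick 1 -> clock=16.
Op 9: insert c.com -> 10.0.0.1 (expiry=16+2=18). clock=16
Op 10: tick 5 -> clock=21. purged={c.com}
Op 11: insert a.com -> 10.0.0.2 (expiry=21+5=26). clock=21
Op 12: insert b.com -> 10.0.0.2 (expiry=21+2=23). clock=21
Op 13: tick 3 -> clock=24. purged={b.com}
Op 14: insert c.com -> 10.0.0.1 (expiry=24+14=38). clock=24
Op 15: tick 3 -> clock=27. purged={a.com}
Op 16: tick 5 -> clock=32.
Op 17: tick 2 -> clock=34.
Op 18: tick 1 -> clock=35.
Op 19: insert b.com -> 10.0.0.2 (expiry=35+2=37). clock=35
Op 20: insert a.com -> 10.0.0.2 (expiry=35+3=38). clock=35
Op 21: insert c.com -> 10.0.0.2 (expiry=35+2=37). clock=35
Op 22: tick 2 -> clock=37. purged={b.com,c.com}
Op 23: insert c.com -> 10.0.0.1 (expiry=37+4=41). clock=37
Final clock = 37
Final cache (unexpired): {a.com,c.com} -> size=2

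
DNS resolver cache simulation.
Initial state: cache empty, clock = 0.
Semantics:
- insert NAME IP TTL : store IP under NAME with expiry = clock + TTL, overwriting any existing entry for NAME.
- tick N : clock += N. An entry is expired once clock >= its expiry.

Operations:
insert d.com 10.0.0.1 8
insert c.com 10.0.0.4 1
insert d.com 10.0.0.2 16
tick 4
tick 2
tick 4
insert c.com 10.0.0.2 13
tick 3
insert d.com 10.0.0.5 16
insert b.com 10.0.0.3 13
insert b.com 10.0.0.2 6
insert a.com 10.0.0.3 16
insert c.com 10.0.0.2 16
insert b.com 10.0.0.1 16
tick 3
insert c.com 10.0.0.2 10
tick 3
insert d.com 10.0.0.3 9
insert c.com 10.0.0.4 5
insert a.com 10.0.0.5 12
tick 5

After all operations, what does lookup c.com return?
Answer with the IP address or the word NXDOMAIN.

Op 1: insert d.com -> 10.0.0.1 (expiry=0+8=8). clock=0
Op 2: insert c.com -> 10.0.0.4 (expiry=0+1=1). clock=0
Op 3: insert d.com -> 10.0.0.2 (expiry=0+16=16). clock=0
Op 4: tick 4 -> clock=4. purged={c.com}
Op 5: tick 2 -> clock=6.
Op 6: tick 4 -> clock=10.
Op 7: insert c.com -> 10.0.0.2 (expiry=10+13=23). clock=10
Op 8: tick 3 -> clock=13.
Op 9: insert d.com -> 10.0.0.5 (expiry=13+16=29). clock=13
Op 10: insert b.com -> 10.0.0.3 (expiry=13+13=26). clock=13
Op 11: insert b.com -> 10.0.0.2 (expiry=13+6=19). clock=13
Op 12: insert a.com -> 10.0.0.3 (expiry=13+16=29). clock=13
Op 13: insert c.com -> 10.0.0.2 (expiry=13+16=29). clock=13
Op 14: insert b.com -> 10.0.0.1 (expiry=13+16=29). clock=13
Op 15: tick 3 -> clock=16.
Op 16: insert c.com -> 10.0.0.2 (expiry=16+10=26). clock=16
Op 17: tick 3 -> clock=19.
Op 18: insert d.com -> 10.0.0.3 (expiry=19+9=28). clock=19
Op 19: insert c.com -> 10.0.0.4 (expiry=19+5=24). clock=19
Op 20: insert a.com -> 10.0.0.5 (expiry=19+12=31). clock=19
Op 21: tick 5 -> clock=24. purged={c.com}
lookup c.com: not in cache (expired or never inserted)

Answer: NXDOMAIN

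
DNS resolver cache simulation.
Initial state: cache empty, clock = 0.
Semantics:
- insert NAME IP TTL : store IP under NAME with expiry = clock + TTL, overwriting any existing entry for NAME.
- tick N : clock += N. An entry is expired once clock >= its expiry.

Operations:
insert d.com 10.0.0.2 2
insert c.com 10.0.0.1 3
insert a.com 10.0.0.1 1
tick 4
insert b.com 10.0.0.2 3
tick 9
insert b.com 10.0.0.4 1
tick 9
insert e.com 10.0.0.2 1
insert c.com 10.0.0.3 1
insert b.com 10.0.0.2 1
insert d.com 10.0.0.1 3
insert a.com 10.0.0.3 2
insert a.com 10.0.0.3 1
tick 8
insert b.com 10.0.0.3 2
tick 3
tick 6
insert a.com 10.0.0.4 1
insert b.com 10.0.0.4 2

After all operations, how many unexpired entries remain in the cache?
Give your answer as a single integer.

Op 1: insert d.com -> 10.0.0.2 (expiry=0+2=2). clock=0
Op 2: insert c.com -> 10.0.0.1 (expiry=0+3=3). clock=0
Op 3: insert a.com -> 10.0.0.1 (expiry=0+1=1). clock=0
Op 4: tick 4 -> clock=4. purged={a.com,c.com,d.com}
Op 5: insert b.com -> 10.0.0.2 (expiry=4+3=7). clock=4
Op 6: tick 9 -> clock=13. purged={b.com}
Op 7: insert b.com -> 10.0.0.4 (expiry=13+1=14). clock=13
Op 8: tick 9 -> clock=22. purged={b.com}
Op 9: insert e.com -> 10.0.0.2 (expiry=22+1=23). clock=22
Op 10: insert c.com -> 10.0.0.3 (expiry=22+1=23). clock=22
Op 11: insert b.com -> 10.0.0.2 (expiry=22+1=23). clock=22
Op 12: insert d.com -> 10.0.0.1 (expiry=22+3=25). clock=22
Op 13: insert a.com -> 10.0.0.3 (expiry=22+2=24). clock=22
Op 14: insert a.com -> 10.0.0.3 (expiry=22+1=23). clock=22
Op 15: tick 8 -> clock=30. purged={a.com,b.com,c.com,d.com,e.com}
Op 16: insert b.com -> 10.0.0.3 (expiry=30+2=32). clock=30
Op 17: tick 3 -> clock=33. purged={b.com}
Op 18: tick 6 -> clock=39.
Op 19: insert a.com -> 10.0.0.4 (expiry=39+1=40). clock=39
Op 20: insert b.com -> 10.0.0.4 (expiry=39+2=41). clock=39
Final cache (unexpired): {a.com,b.com} -> size=2

Answer: 2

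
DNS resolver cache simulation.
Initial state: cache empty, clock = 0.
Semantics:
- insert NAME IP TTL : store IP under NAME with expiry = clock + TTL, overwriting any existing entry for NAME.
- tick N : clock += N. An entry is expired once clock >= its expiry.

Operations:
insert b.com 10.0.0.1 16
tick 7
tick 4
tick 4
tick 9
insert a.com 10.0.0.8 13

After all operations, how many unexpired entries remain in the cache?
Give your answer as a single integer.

Op 1: insert b.com -> 10.0.0.1 (expiry=0+16=16). clock=0
Op 2: tick 7 -> clock=7.
Op 3: tick 4 -> clock=11.
Op 4: tick 4 -> clock=15.
Op 5: tick 9 -> clock=24. purged={b.com}
Op 6: insert a.com -> 10.0.0.8 (expiry=24+13=37). clock=24
Final cache (unexpired): {a.com} -> size=1

Answer: 1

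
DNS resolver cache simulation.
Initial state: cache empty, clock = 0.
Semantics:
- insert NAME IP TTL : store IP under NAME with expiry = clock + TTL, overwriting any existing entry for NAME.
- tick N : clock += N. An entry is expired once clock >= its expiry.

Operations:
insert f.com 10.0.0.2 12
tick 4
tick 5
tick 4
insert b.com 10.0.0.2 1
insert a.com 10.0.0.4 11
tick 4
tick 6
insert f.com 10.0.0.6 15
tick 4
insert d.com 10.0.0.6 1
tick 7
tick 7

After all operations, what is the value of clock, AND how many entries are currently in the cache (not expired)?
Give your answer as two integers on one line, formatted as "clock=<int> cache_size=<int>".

Answer: clock=41 cache_size=0

Derivation:
Op 1: insert f.com -> 10.0.0.2 (expiry=0+12=12). clock=0
Op 2: tick 4 -> clock=4.
Op 3: tick 5 -> clock=9.
Op 4: tick 4 -> clock=13. purged={f.com}
Op 5: insert b.com -> 10.0.0.2 (expiry=13+1=14). clock=13
Op 6: insert a.com -> 10.0.0.4 (expiry=13+11=24). clock=13
Op 7: tick 4 -> clock=17. purged={b.com}
Op 8: tick 6 -> clock=23.
Op 9: insert f.com -> 10.0.0.6 (expiry=23+15=38). clock=23
Op 10: tick 4 -> clock=27. purged={a.com}
Op 11: insert d.com -> 10.0.0.6 (expiry=27+1=28). clock=27
Op 12: tick 7 -> clock=34. purged={d.com}
Op 13: tick 7 -> clock=41. purged={f.com}
Final clock = 41
Final cache (unexpired): {} -> size=0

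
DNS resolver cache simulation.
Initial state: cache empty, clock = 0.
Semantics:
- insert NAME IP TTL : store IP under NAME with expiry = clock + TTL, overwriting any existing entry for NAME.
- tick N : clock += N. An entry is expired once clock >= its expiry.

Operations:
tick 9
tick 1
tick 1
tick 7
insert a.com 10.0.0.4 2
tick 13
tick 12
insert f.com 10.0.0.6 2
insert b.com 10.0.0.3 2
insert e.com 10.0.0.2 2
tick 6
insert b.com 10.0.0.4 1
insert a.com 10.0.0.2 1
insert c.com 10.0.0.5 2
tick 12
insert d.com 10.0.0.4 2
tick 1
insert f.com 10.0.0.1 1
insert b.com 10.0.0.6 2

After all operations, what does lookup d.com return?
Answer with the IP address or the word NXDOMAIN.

Answer: 10.0.0.4

Derivation:
Op 1: tick 9 -> clock=9.
Op 2: tick 1 -> clock=10.
Op 3: tick 1 -> clock=11.
Op 4: tick 7 -> clock=18.
Op 5: insert a.com -> 10.0.0.4 (expiry=18+2=20). clock=18
Op 6: tick 13 -> clock=31. purged={a.com}
Op 7: tick 12 -> clock=43.
Op 8: insert f.com -> 10.0.0.6 (expiry=43+2=45). clock=43
Op 9: insert b.com -> 10.0.0.3 (expiry=43+2=45). clock=43
Op 10: insert e.com -> 10.0.0.2 (expiry=43+2=45). clock=43
Op 11: tick 6 -> clock=49. purged={b.com,e.com,f.com}
Op 12: insert b.com -> 10.0.0.4 (expiry=49+1=50). clock=49
Op 13: insert a.com -> 10.0.0.2 (expiry=49+1=50). clock=49
Op 14: insert c.com -> 10.0.0.5 (expiry=49+2=51). clock=49
Op 15: tick 12 -> clock=61. purged={a.com,b.com,c.com}
Op 16: insert d.com -> 10.0.0.4 (expiry=61+2=63). clock=61
Op 17: tick 1 -> clock=62.
Op 18: insert f.com -> 10.0.0.1 (expiry=62+1=63). clock=62
Op 19: insert b.com -> 10.0.0.6 (expiry=62+2=64). clock=62
lookup d.com: present, ip=10.0.0.4 expiry=63 > clock=62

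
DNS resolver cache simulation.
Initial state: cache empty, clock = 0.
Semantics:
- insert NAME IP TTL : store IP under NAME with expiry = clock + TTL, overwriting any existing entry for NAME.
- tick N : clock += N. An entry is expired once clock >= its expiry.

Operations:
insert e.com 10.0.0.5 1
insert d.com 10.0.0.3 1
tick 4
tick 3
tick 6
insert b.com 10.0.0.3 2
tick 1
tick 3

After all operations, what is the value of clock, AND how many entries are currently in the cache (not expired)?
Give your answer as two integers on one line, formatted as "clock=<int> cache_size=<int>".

Answer: clock=17 cache_size=0

Derivation:
Op 1: insert e.com -> 10.0.0.5 (expiry=0+1=1). clock=0
Op 2: insert d.com -> 10.0.0.3 (expiry=0+1=1). clock=0
Op 3: tick 4 -> clock=4. purged={d.com,e.com}
Op 4: tick 3 -> clock=7.
Op 5: tick 6 -> clock=13.
Op 6: insert b.com -> 10.0.0.3 (expiry=13+2=15). clock=13
Op 7: tick 1 -> clock=14.
Op 8: tick 3 -> clock=17. purged={b.com}
Final clock = 17
Final cache (unexpired): {} -> size=0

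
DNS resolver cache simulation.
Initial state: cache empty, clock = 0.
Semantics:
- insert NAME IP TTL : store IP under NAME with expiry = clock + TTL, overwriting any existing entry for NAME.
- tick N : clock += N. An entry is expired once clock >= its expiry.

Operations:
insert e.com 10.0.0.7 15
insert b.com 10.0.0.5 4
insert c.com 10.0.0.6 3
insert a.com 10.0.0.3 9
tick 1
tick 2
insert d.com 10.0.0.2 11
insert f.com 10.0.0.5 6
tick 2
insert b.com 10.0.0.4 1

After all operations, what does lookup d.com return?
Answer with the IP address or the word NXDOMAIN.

Op 1: insert e.com -> 10.0.0.7 (expiry=0+15=15). clock=0
Op 2: insert b.com -> 10.0.0.5 (expiry=0+4=4). clock=0
Op 3: insert c.com -> 10.0.0.6 (expiry=0+3=3). clock=0
Op 4: insert a.com -> 10.0.0.3 (expiry=0+9=9). clock=0
Op 5: tick 1 -> clock=1.
Op 6: tick 2 -> clock=3. purged={c.com}
Op 7: insert d.com -> 10.0.0.2 (expiry=3+11=14). clock=3
Op 8: insert f.com -> 10.0.0.5 (expiry=3+6=9). clock=3
Op 9: tick 2 -> clock=5. purged={b.com}
Op 10: insert b.com -> 10.0.0.4 (expiry=5+1=6). clock=5
lookup d.com: present, ip=10.0.0.2 expiry=14 > clock=5

Answer: 10.0.0.2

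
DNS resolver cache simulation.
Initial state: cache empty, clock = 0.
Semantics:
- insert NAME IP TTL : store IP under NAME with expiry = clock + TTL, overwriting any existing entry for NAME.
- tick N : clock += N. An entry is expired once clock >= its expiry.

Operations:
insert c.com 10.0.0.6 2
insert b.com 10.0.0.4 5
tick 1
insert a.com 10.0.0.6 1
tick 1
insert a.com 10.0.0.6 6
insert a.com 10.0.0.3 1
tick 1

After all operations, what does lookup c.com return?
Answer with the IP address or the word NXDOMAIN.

Answer: NXDOMAIN

Derivation:
Op 1: insert c.com -> 10.0.0.6 (expiry=0+2=2). clock=0
Op 2: insert b.com -> 10.0.0.4 (expiry=0+5=5). clock=0
Op 3: tick 1 -> clock=1.
Op 4: insert a.com -> 10.0.0.6 (expiry=1+1=2). clock=1
Op 5: tick 1 -> clock=2. purged={a.com,c.com}
Op 6: insert a.com -> 10.0.0.6 (expiry=2+6=8). clock=2
Op 7: insert a.com -> 10.0.0.3 (expiry=2+1=3). clock=2
Op 8: tick 1 -> clock=3. purged={a.com}
lookup c.com: not in cache (expired or never inserted)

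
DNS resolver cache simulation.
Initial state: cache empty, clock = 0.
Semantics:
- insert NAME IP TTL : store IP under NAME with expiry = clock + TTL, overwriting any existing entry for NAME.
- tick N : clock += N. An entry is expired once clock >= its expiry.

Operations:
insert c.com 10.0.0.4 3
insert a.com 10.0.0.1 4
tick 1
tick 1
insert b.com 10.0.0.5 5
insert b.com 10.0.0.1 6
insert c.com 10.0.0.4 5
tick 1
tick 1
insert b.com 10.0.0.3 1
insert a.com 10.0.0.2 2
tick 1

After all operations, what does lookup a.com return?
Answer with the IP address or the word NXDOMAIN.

Answer: 10.0.0.2

Derivation:
Op 1: insert c.com -> 10.0.0.4 (expiry=0+3=3). clock=0
Op 2: insert a.com -> 10.0.0.1 (expiry=0+4=4). clock=0
Op 3: tick 1 -> clock=1.
Op 4: tick 1 -> clock=2.
Op 5: insert b.com -> 10.0.0.5 (expiry=2+5=7). clock=2
Op 6: insert b.com -> 10.0.0.1 (expiry=2+6=8). clock=2
Op 7: insert c.com -> 10.0.0.4 (expiry=2+5=7). clock=2
Op 8: tick 1 -> clock=3.
Op 9: tick 1 -> clock=4. purged={a.com}
Op 10: insert b.com -> 10.0.0.3 (expiry=4+1=5). clock=4
Op 11: insert a.com -> 10.0.0.2 (expiry=4+2=6). clock=4
Op 12: tick 1 -> clock=5. purged={b.com}
lookup a.com: present, ip=10.0.0.2 expiry=6 > clock=5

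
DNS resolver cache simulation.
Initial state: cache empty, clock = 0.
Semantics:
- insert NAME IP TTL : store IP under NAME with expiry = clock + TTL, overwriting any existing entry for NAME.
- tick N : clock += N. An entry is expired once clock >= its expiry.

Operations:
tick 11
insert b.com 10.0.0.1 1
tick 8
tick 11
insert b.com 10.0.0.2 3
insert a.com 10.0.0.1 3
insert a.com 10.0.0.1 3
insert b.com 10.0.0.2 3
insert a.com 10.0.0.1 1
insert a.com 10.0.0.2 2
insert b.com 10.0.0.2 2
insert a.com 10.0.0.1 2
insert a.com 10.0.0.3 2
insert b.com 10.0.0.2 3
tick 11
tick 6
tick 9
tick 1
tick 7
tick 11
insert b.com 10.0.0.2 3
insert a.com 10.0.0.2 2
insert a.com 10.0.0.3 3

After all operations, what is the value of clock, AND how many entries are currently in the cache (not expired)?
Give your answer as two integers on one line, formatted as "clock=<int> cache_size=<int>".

Answer: clock=75 cache_size=2

Derivation:
Op 1: tick 11 -> clock=11.
Op 2: insert b.com -> 10.0.0.1 (expiry=11+1=12). clock=11
Op 3: tick 8 -> clock=19. purged={b.com}
Op 4: tick 11 -> clock=30.
Op 5: insert b.com -> 10.0.0.2 (expiry=30+3=33). clock=30
Op 6: insert a.com -> 10.0.0.1 (expiry=30+3=33). clock=30
Op 7: insert a.com -> 10.0.0.1 (expiry=30+3=33). clock=30
Op 8: insert b.com -> 10.0.0.2 (expiry=30+3=33). clock=30
Op 9: insert a.com -> 10.0.0.1 (expiry=30+1=31). clock=30
Op 10: insert a.com -> 10.0.0.2 (expiry=30+2=32). clock=30
Op 11: insert b.com -> 10.0.0.2 (expiry=30+2=32). clock=30
Op 12: insert a.com -> 10.0.0.1 (expiry=30+2=32). clock=30
Op 13: insert a.com -> 10.0.0.3 (expiry=30+2=32). clock=30
Op 14: insert b.com -> 10.0.0.2 (expiry=30+3=33). clock=30
Op 15: tick 11 -> clock=41. purged={a.com,b.com}
Op 16: tick 6 -> clock=47.
Op 17: tick 9 -> clock=56.
Op 18: tick 1 -> clock=57.
Op 19: tick 7 -> clock=64.
Op 20: tick 11 -> clock=75.
Op 21: insert b.com -> 10.0.0.2 (expiry=75+3=78). clock=75
Op 22: insert a.com -> 10.0.0.2 (expiry=75+2=77). clock=75
Op 23: insert a.com -> 10.0.0.3 (expiry=75+3=78). clock=75
Final clock = 75
Final cache (unexpired): {a.com,b.com} -> size=2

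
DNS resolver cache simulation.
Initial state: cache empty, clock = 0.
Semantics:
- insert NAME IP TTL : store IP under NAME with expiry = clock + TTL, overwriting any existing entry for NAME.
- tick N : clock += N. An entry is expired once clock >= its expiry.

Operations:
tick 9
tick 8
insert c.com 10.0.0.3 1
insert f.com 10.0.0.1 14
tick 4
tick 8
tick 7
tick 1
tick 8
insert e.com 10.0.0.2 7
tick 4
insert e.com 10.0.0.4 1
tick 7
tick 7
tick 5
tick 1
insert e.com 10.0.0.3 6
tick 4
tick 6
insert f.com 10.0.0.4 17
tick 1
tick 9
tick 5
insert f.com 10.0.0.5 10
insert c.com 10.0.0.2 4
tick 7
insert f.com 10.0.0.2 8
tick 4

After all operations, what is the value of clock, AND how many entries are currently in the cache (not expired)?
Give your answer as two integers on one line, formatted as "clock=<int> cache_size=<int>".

Answer: clock=105 cache_size=1

Derivation:
Op 1: tick 9 -> clock=9.
Op 2: tick 8 -> clock=17.
Op 3: insert c.com -> 10.0.0.3 (expiry=17+1=18). clock=17
Op 4: insert f.com -> 10.0.0.1 (expiry=17+14=31). clock=17
Op 5: tick 4 -> clock=21. purged={c.com}
Op 6: tick 8 -> clock=29.
Op 7: tick 7 -> clock=36. purged={f.com}
Op 8: tick 1 -> clock=37.
Op 9: tick 8 -> clock=45.
Op 10: insert e.com -> 10.0.0.2 (expiry=45+7=52). clock=45
Op 11: tick 4 -> clock=49.
Op 12: insert e.com -> 10.0.0.4 (expiry=49+1=50). clock=49
Op 13: tick 7 -> clock=56. purged={e.com}
Op 14: tick 7 -> clock=63.
Op 15: tick 5 -> clock=68.
Op 16: tick 1 -> clock=69.
Op 17: insert e.com -> 10.0.0.3 (expiry=69+6=75). clock=69
Op 18: tick 4 -> clock=73.
Op 19: tick 6 -> clock=79. purged={e.com}
Op 20: insert f.com -> 10.0.0.4 (expiry=79+17=96). clock=79
Op 21: tick 1 -> clock=80.
Op 22: tick 9 -> clock=89.
Op 23: tick 5 -> clock=94.
Op 24: insert f.com -> 10.0.0.5 (expiry=94+10=104). clock=94
Op 25: insert c.com -> 10.0.0.2 (expiry=94+4=98). clock=94
Op 26: tick 7 -> clock=101. purged={c.com}
Op 27: insert f.com -> 10.0.0.2 (expiry=101+8=109). clock=101
Op 28: tick 4 -> clock=105.
Final clock = 105
Final cache (unexpired): {f.com} -> size=1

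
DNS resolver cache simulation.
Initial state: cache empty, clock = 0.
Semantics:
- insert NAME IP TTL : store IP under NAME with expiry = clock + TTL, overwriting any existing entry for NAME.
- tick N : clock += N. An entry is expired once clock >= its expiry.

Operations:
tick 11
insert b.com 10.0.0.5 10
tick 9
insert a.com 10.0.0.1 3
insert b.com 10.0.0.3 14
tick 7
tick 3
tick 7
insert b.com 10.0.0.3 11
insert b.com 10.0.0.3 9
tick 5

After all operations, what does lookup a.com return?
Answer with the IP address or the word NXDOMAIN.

Answer: NXDOMAIN

Derivation:
Op 1: tick 11 -> clock=11.
Op 2: insert b.com -> 10.0.0.5 (expiry=11+10=21). clock=11
Op 3: tick 9 -> clock=20.
Op 4: insert a.com -> 10.0.0.1 (expiry=20+3=23). clock=20
Op 5: insert b.com -> 10.0.0.3 (expiry=20+14=34). clock=20
Op 6: tick 7 -> clock=27. purged={a.com}
Op 7: tick 3 -> clock=30.
Op 8: tick 7 -> clock=37. purged={b.com}
Op 9: insert b.com -> 10.0.0.3 (expiry=37+11=48). clock=37
Op 10: insert b.com -> 10.0.0.3 (expiry=37+9=46). clock=37
Op 11: tick 5 -> clock=42.
lookup a.com: not in cache (expired or never inserted)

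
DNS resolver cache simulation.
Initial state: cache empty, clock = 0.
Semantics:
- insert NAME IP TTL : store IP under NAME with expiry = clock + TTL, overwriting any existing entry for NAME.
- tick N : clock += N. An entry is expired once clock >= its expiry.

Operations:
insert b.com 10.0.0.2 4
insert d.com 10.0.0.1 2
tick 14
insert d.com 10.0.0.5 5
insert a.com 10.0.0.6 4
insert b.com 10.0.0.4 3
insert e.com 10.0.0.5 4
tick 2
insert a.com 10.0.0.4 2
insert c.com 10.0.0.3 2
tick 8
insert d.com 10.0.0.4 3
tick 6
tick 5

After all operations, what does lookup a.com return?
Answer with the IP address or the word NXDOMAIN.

Op 1: insert b.com -> 10.0.0.2 (expiry=0+4=4). clock=0
Op 2: insert d.com -> 10.0.0.1 (expiry=0+2=2). clock=0
Op 3: tick 14 -> clock=14. purged={b.com,d.com}
Op 4: insert d.com -> 10.0.0.5 (expiry=14+5=19). clock=14
Op 5: insert a.com -> 10.0.0.6 (expiry=14+4=18). clock=14
Op 6: insert b.com -> 10.0.0.4 (expiry=14+3=17). clock=14
Op 7: insert e.com -> 10.0.0.5 (expiry=14+4=18). clock=14
Op 8: tick 2 -> clock=16.
Op 9: insert a.com -> 10.0.0.4 (expiry=16+2=18). clock=16
Op 10: insert c.com -> 10.0.0.3 (expiry=16+2=18). clock=16
Op 11: tick 8 -> clock=24. purged={a.com,b.com,c.com,d.com,e.com}
Op 12: insert d.com -> 10.0.0.4 (expiry=24+3=27). clock=24
Op 13: tick 6 -> clock=30. purged={d.com}
Op 14: tick 5 -> clock=35.
lookup a.com: not in cache (expired or never inserted)

Answer: NXDOMAIN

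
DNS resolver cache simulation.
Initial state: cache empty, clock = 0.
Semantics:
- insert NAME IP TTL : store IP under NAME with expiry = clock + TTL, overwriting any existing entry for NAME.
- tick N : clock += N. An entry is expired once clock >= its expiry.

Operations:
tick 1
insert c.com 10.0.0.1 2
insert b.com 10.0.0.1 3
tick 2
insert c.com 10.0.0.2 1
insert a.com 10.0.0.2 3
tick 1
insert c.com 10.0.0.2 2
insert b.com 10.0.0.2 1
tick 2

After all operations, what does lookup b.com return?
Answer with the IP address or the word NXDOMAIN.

Answer: NXDOMAIN

Derivation:
Op 1: tick 1 -> clock=1.
Op 2: insert c.com -> 10.0.0.1 (expiry=1+2=3). clock=1
Op 3: insert b.com -> 10.0.0.1 (expiry=1+3=4). clock=1
Op 4: tick 2 -> clock=3. purged={c.com}
Op 5: insert c.com -> 10.0.0.2 (expiry=3+1=4). clock=3
Op 6: insert a.com -> 10.0.0.2 (expiry=3+3=6). clock=3
Op 7: tick 1 -> clock=4. purged={b.com,c.com}
Op 8: insert c.com -> 10.0.0.2 (expiry=4+2=6). clock=4
Op 9: insert b.com -> 10.0.0.2 (expiry=4+1=5). clock=4
Op 10: tick 2 -> clock=6. purged={a.com,b.com,c.com}
lookup b.com: not in cache (expired or never inserted)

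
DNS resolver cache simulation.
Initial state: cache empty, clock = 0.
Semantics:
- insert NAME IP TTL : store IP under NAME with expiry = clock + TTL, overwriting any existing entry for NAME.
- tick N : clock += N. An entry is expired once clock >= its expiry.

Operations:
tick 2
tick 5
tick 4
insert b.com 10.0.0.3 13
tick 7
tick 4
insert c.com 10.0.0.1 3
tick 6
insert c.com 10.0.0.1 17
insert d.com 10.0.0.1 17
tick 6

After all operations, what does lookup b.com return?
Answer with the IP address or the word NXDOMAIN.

Op 1: tick 2 -> clock=2.
Op 2: tick 5 -> clock=7.
Op 3: tick 4 -> clock=11.
Op 4: insert b.com -> 10.0.0.3 (expiry=11+13=24). clock=11
Op 5: tick 7 -> clock=18.
Op 6: tick 4 -> clock=22.
Op 7: insert c.com -> 10.0.0.1 (expiry=22+3=25). clock=22
Op 8: tick 6 -> clock=28. purged={b.com,c.com}
Op 9: insert c.com -> 10.0.0.1 (expiry=28+17=45). clock=28
Op 10: insert d.com -> 10.0.0.1 (expiry=28+17=45). clock=28
Op 11: tick 6 -> clock=34.
lookup b.com: not in cache (expired or never inserted)

Answer: NXDOMAIN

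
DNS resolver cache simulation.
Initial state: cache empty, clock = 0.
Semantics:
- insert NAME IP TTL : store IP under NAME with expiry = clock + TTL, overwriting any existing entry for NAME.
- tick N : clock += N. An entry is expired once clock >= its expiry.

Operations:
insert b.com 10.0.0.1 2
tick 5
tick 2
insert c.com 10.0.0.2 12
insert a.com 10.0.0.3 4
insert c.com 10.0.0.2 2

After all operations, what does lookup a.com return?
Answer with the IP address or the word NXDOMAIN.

Answer: 10.0.0.3

Derivation:
Op 1: insert b.com -> 10.0.0.1 (expiry=0+2=2). clock=0
Op 2: tick 5 -> clock=5. purged={b.com}
Op 3: tick 2 -> clock=7.
Op 4: insert c.com -> 10.0.0.2 (expiry=7+12=19). clock=7
Op 5: insert a.com -> 10.0.0.3 (expiry=7+4=11). clock=7
Op 6: insert c.com -> 10.0.0.2 (expiry=7+2=9). clock=7
lookup a.com: present, ip=10.0.0.3 expiry=11 > clock=7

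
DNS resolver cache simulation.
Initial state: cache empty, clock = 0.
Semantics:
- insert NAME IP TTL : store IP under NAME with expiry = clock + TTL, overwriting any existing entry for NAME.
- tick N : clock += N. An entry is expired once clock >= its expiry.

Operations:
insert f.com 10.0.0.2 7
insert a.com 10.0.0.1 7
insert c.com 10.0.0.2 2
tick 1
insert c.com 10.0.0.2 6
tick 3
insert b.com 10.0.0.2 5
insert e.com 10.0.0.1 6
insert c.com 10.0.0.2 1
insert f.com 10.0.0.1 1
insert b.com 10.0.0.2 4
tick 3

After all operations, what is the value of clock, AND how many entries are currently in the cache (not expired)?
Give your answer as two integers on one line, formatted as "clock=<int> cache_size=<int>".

Op 1: insert f.com -> 10.0.0.2 (expiry=0+7=7). clock=0
Op 2: insert a.com -> 10.0.0.1 (expiry=0+7=7). clock=0
Op 3: insert c.com -> 10.0.0.2 (expiry=0+2=2). clock=0
Op 4: tick 1 -> clock=1.
Op 5: insert c.com -> 10.0.0.2 (expiry=1+6=7). clock=1
Op 6: tick 3 -> clock=4.
Op 7: insert b.com -> 10.0.0.2 (expiry=4+5=9). clock=4
Op 8: insert e.com -> 10.0.0.1 (expiry=4+6=10). clock=4
Op 9: insert c.com -> 10.0.0.2 (expiry=4+1=5). clock=4
Op 10: insert f.com -> 10.0.0.1 (expiry=4+1=5). clock=4
Op 11: insert b.com -> 10.0.0.2 (expiry=4+4=8). clock=4
Op 12: tick 3 -> clock=7. purged={a.com,c.com,f.com}
Final clock = 7
Final cache (unexpired): {b.com,e.com} -> size=2

Answer: clock=7 cache_size=2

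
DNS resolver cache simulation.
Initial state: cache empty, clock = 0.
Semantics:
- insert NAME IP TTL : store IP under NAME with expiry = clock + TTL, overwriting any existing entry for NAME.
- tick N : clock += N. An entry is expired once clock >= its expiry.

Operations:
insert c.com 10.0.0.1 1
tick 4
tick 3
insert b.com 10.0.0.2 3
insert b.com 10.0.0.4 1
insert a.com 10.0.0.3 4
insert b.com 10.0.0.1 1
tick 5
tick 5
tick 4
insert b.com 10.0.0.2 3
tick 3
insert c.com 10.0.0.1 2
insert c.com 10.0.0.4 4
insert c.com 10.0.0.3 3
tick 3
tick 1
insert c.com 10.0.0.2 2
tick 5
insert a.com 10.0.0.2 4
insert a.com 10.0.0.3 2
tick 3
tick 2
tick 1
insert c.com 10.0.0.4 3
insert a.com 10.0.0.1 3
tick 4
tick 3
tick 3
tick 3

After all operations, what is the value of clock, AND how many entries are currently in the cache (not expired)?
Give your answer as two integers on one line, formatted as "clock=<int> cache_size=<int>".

Op 1: insert c.com -> 10.0.0.1 (expiry=0+1=1). clock=0
Op 2: tick 4 -> clock=4. purged={c.com}
Op 3: tick 3 -> clock=7.
Op 4: insert b.com -> 10.0.0.2 (expiry=7+3=10). clock=7
Op 5: insert b.com -> 10.0.0.4 (expiry=7+1=8). clock=7
Op 6: insert a.com -> 10.0.0.3 (expiry=7+4=11). clock=7
Op 7: insert b.com -> 10.0.0.1 (expiry=7+1=8). clock=7
Op 8: tick 5 -> clock=12. purged={a.com,b.com}
Op 9: tick 5 -> clock=17.
Op 10: tick 4 -> clock=21.
Op 11: insert b.com -> 10.0.0.2 (expiry=21+3=24). clock=21
Op 12: tick 3 -> clock=24. purged={b.com}
Op 13: insert c.com -> 10.0.0.1 (expiry=24+2=26). clock=24
Op 14: insert c.com -> 10.0.0.4 (expiry=24+4=28). clock=24
Op 15: insert c.com -> 10.0.0.3 (expiry=24+3=27). clock=24
Op 16: tick 3 -> clock=27. purged={c.com}
Op 17: tick 1 -> clock=28.
Op 18: insert c.com -> 10.0.0.2 (expiry=28+2=30). clock=28
Op 19: tick 5 -> clock=33. purged={c.com}
Op 20: insert a.com -> 10.0.0.2 (expiry=33+4=37). clock=33
Op 21: insert a.com -> 10.0.0.3 (expiry=33+2=35). clock=33
Op 22: tick 3 -> clock=36. purged={a.com}
Op 23: tick 2 -> clock=38.
Op 24: tick 1 -> clock=39.
Op 25: insert c.com -> 10.0.0.4 (expiry=39+3=42). clock=39
Op 26: insert a.com -> 10.0.0.1 (expiry=39+3=42). clock=39
Op 27: tick 4 -> clock=43. purged={a.com,c.com}
Op 28: tick 3 -> clock=46.
Op 29: tick 3 -> clock=49.
Op 30: tick 3 -> clock=52.
Final clock = 52
Final cache (unexpired): {} -> size=0

Answer: clock=52 cache_size=0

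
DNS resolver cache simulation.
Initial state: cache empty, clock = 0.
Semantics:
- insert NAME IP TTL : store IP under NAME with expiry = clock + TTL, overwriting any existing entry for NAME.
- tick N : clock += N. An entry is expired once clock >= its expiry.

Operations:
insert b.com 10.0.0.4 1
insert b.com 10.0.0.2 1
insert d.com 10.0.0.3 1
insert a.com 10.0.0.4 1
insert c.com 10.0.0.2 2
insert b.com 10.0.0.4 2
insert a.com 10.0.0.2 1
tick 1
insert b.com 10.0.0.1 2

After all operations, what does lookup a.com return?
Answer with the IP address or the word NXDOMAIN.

Answer: NXDOMAIN

Derivation:
Op 1: insert b.com -> 10.0.0.4 (expiry=0+1=1). clock=0
Op 2: insert b.com -> 10.0.0.2 (expiry=0+1=1). clock=0
Op 3: insert d.com -> 10.0.0.3 (expiry=0+1=1). clock=0
Op 4: insert a.com -> 10.0.0.4 (expiry=0+1=1). clock=0
Op 5: insert c.com -> 10.0.0.2 (expiry=0+2=2). clock=0
Op 6: insert b.com -> 10.0.0.4 (expiry=0+2=2). clock=0
Op 7: insert a.com -> 10.0.0.2 (expiry=0+1=1). clock=0
Op 8: tick 1 -> clock=1. purged={a.com,d.com}
Op 9: insert b.com -> 10.0.0.1 (expiry=1+2=3). clock=1
lookup a.com: not in cache (expired or never inserted)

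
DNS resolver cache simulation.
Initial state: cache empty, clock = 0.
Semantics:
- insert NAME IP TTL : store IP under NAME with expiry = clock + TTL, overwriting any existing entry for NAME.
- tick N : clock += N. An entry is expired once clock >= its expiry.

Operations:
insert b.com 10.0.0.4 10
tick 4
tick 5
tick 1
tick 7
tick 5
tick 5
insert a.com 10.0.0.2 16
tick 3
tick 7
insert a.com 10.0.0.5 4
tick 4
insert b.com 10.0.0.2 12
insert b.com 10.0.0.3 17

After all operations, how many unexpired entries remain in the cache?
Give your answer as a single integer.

Answer: 1

Derivation:
Op 1: insert b.com -> 10.0.0.4 (expiry=0+10=10). clock=0
Op 2: tick 4 -> clock=4.
Op 3: tick 5 -> clock=9.
Op 4: tick 1 -> clock=10. purged={b.com}
Op 5: tick 7 -> clock=17.
Op 6: tick 5 -> clock=22.
Op 7: tick 5 -> clock=27.
Op 8: insert a.com -> 10.0.0.2 (expiry=27+16=43). clock=27
Op 9: tick 3 -> clock=30.
Op 10: tick 7 -> clock=37.
Op 11: insert a.com -> 10.0.0.5 (expiry=37+4=41). clock=37
Op 12: tick 4 -> clock=41. purged={a.com}
Op 13: insert b.com -> 10.0.0.2 (expiry=41+12=53). clock=41
Op 14: insert b.com -> 10.0.0.3 (expiry=41+17=58). clock=41
Final cache (unexpired): {b.com} -> size=1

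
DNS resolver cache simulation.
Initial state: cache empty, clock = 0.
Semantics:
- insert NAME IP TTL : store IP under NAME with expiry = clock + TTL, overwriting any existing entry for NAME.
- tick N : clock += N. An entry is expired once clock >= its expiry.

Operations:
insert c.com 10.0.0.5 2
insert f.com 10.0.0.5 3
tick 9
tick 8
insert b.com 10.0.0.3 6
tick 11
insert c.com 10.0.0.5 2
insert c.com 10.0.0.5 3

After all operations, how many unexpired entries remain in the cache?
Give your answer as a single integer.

Op 1: insert c.com -> 10.0.0.5 (expiry=0+2=2). clock=0
Op 2: insert f.com -> 10.0.0.5 (expiry=0+3=3). clock=0
Op 3: tick 9 -> clock=9. purged={c.com,f.com}
Op 4: tick 8 -> clock=17.
Op 5: insert b.com -> 10.0.0.3 (expiry=17+6=23). clock=17
Op 6: tick 11 -> clock=28. purged={b.com}
Op 7: insert c.com -> 10.0.0.5 (expiry=28+2=30). clock=28
Op 8: insert c.com -> 10.0.0.5 (expiry=28+3=31). clock=28
Final cache (unexpired): {c.com} -> size=1

Answer: 1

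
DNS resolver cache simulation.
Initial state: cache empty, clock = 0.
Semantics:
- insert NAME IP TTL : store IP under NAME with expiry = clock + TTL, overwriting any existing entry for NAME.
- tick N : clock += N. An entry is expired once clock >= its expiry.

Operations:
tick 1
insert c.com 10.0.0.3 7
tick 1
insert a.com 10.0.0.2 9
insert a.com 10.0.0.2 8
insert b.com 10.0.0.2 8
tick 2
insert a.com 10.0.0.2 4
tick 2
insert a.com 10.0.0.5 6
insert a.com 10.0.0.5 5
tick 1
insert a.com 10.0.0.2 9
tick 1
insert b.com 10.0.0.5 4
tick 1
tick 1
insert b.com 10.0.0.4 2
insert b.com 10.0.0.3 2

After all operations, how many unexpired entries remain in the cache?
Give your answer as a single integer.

Answer: 2

Derivation:
Op 1: tick 1 -> clock=1.
Op 2: insert c.com -> 10.0.0.3 (expiry=1+7=8). clock=1
Op 3: tick 1 -> clock=2.
Op 4: insert a.com -> 10.0.0.2 (expiry=2+9=11). clock=2
Op 5: insert a.com -> 10.0.0.2 (expiry=2+8=10). clock=2
Op 6: insert b.com -> 10.0.0.2 (expiry=2+8=10). clock=2
Op 7: tick 2 -> clock=4.
Op 8: insert a.com -> 10.0.0.2 (expiry=4+4=8). clock=4
Op 9: tick 2 -> clock=6.
Op 10: insert a.com -> 10.0.0.5 (expiry=6+6=12). clock=6
Op 11: insert a.com -> 10.0.0.5 (expiry=6+5=11). clock=6
Op 12: tick 1 -> clock=7.
Op 13: insert a.com -> 10.0.0.2 (expiry=7+9=16). clock=7
Op 14: tick 1 -> clock=8. purged={c.com}
Op 15: insert b.com -> 10.0.0.5 (expiry=8+4=12). clock=8
Op 16: tick 1 -> clock=9.
Op 17: tick 1 -> clock=10.
Op 18: insert b.com -> 10.0.0.4 (expiry=10+2=12). clock=10
Op 19: insert b.com -> 10.0.0.3 (expiry=10+2=12). clock=10
Final cache (unexpired): {a.com,b.com} -> size=2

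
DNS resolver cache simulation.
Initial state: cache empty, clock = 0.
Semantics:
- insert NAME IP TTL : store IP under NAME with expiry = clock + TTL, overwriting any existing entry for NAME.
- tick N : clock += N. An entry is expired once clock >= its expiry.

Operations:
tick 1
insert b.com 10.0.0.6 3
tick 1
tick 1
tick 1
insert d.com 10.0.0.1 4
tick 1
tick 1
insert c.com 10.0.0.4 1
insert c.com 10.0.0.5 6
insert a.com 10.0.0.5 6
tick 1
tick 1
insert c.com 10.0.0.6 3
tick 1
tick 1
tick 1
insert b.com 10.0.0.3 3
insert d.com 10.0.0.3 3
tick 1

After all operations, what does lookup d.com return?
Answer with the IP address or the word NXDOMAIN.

Op 1: tick 1 -> clock=1.
Op 2: insert b.com -> 10.0.0.6 (expiry=1+3=4). clock=1
Op 3: tick 1 -> clock=2.
Op 4: tick 1 -> clock=3.
Op 5: tick 1 -> clock=4. purged={b.com}
Op 6: insert d.com -> 10.0.0.1 (expiry=4+4=8). clock=4
Op 7: tick 1 -> clock=5.
Op 8: tick 1 -> clock=6.
Op 9: insert c.com -> 10.0.0.4 (expiry=6+1=7). clock=6
Op 10: insert c.com -> 10.0.0.5 (expiry=6+6=12). clock=6
Op 11: insert a.com -> 10.0.0.5 (expiry=6+6=12). clock=6
Op 12: tick 1 -> clock=7.
Op 13: tick 1 -> clock=8. purged={d.com}
Op 14: insert c.com -> 10.0.0.6 (expiry=8+3=11). clock=8
Op 15: tick 1 -> clock=9.
Op 16: tick 1 -> clock=10.
Op 17: tick 1 -> clock=11. purged={c.com}
Op 18: insert b.com -> 10.0.0.3 (expiry=11+3=14). clock=11
Op 19: insert d.com -> 10.0.0.3 (expiry=11+3=14). clock=11
Op 20: tick 1 -> clock=12. purged={a.com}
lookup d.com: present, ip=10.0.0.3 expiry=14 > clock=12

Answer: 10.0.0.3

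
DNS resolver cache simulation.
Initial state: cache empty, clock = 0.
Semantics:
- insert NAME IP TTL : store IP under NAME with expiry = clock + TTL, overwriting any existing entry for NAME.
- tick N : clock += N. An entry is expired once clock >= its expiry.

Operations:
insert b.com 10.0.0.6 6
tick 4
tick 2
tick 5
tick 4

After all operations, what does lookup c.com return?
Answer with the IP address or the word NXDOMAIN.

Answer: NXDOMAIN

Derivation:
Op 1: insert b.com -> 10.0.0.6 (expiry=0+6=6). clock=0
Op 2: tick 4 -> clock=4.
Op 3: tick 2 -> clock=6. purged={b.com}
Op 4: tick 5 -> clock=11.
Op 5: tick 4 -> clock=15.
lookup c.com: not in cache (expired or never inserted)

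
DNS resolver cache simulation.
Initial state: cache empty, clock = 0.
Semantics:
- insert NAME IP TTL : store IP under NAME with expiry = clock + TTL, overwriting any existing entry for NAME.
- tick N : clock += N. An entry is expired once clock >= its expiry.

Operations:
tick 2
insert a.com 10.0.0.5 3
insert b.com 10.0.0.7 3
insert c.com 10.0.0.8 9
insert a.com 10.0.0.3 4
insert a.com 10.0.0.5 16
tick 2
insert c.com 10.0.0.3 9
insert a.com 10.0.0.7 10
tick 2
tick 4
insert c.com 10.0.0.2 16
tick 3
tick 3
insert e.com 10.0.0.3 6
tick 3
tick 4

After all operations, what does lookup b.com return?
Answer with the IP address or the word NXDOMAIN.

Op 1: tick 2 -> clock=2.
Op 2: insert a.com -> 10.0.0.5 (expiry=2+3=5). clock=2
Op 3: insert b.com -> 10.0.0.7 (expiry=2+3=5). clock=2
Op 4: insert c.com -> 10.0.0.8 (expiry=2+9=11). clock=2
Op 5: insert a.com -> 10.0.0.3 (expiry=2+4=6). clock=2
Op 6: insert a.com -> 10.0.0.5 (expiry=2+16=18). clock=2
Op 7: tick 2 -> clock=4.
Op 8: insert c.com -> 10.0.0.3 (expiry=4+9=13). clock=4
Op 9: insert a.com -> 10.0.0.7 (expiry=4+10=14). clock=4
Op 10: tick 2 -> clock=6. purged={b.com}
Op 11: tick 4 -> clock=10.
Op 12: insert c.com -> 10.0.0.2 (expiry=10+16=26). clock=10
Op 13: tick 3 -> clock=13.
Op 14: tick 3 -> clock=16. purged={a.com}
Op 15: insert e.com -> 10.0.0.3 (expiry=16+6=22). clock=16
Op 16: tick 3 -> clock=19.
Op 17: tick 4 -> clock=23. purged={e.com}
lookup b.com: not in cache (expired or never inserted)

Answer: NXDOMAIN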